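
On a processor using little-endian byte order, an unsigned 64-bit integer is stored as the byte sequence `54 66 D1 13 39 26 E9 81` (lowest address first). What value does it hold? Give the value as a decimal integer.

9361055327053768276

Little-endian: lowest address holds the least-significant byte.
Reassemble most-significant byte first: 81 E9 26 39 13 D1 66 54 → 0x81E9263913D16654.
0x81E9263913D16654 = 9361055327053768276.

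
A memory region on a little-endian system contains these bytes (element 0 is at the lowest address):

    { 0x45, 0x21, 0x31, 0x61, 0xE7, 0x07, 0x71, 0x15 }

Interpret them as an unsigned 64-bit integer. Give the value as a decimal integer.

In little-endian order the low byte comes first in memory.
Reassemble most-significant byte first: 15 71 07 E7 61 31 21 45 → 0x157107E761312145.
0x157107E761312145 = 1545024837514240325.

1545024837514240325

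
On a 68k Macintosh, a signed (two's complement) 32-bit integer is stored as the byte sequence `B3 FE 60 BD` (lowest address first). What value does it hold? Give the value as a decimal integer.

In big-endian order the high byte comes first in memory.
The bytes are already most-significant first: 0xB3FE60BD.
Top bit is set, so as a signed 32-bit value this is 0xB3FE60BD − 2^32 = -1275174723.

-1275174723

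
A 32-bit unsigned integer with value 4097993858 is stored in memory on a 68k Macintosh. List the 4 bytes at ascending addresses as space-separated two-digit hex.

4097993858 in hexadecimal, padded to 32 bits, is 0xF4426C82.
Split into bytes (most-significant first): F4 42 6C 82.
Big-endian stores the most-significant byte at the lowest address.
So the memory order matches the most-significant-first order: F4 42 6C 82.

F4 42 6C 82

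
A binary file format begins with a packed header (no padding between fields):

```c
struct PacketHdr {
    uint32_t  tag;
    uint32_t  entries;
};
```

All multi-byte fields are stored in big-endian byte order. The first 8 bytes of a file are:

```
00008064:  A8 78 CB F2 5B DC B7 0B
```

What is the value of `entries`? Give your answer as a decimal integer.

1541191435

`entries` follows `tag` (4 bytes), so it starts at byte offset 4 and occupies 4 bytes.
Bytes at offsets 4..7: 5B DC B7 0B.
Big-endian: lowest address holds the most-significant byte.
The bytes are already most-significant first: 0x5BDCB70B.
0x5BDCB70B = 1541191435.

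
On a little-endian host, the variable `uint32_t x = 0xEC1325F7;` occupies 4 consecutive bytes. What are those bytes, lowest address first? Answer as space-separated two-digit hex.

Split into bytes (most-significant first): EC 13 25 F7.
Little-endian: lowest address holds the least-significant byte.
So at ascending addresses the bytes are F7 25 13 EC.

F7 25 13 EC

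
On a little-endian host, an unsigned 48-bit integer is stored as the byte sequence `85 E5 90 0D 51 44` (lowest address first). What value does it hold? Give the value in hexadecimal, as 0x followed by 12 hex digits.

0x44510D90E585

Little-endian stores the least-significant byte at the lowest address.
Reassemble most-significant byte first: 44 51 0D 90 E5 85 → 0x44510D90E585.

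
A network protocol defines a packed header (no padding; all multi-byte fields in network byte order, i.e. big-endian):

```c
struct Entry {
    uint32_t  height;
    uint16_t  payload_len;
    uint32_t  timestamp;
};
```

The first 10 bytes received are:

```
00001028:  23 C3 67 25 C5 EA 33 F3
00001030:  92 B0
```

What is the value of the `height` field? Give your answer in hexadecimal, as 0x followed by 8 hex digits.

0x23C36725

`height` is the first field, at byte offset 0, occupying 4 bytes.
Bytes at offsets 0..3: 23 C3 67 25.
Big-endian: lowest address holds the most-significant byte.
The bytes are already most-significant first: 0x23C36725.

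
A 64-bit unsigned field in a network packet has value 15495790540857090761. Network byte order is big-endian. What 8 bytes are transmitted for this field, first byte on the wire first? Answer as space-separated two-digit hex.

D7 0C 1B 65 8D A5 22 C9

15495790540857090761 in hexadecimal, padded to 64 bits, is 0xD70C1B658DA522C9.
Split into bytes (most-significant first): D7 0C 1B 65 8D A5 22 C9.
Big-endian: lowest address holds the most-significant byte.
So the memory order matches the most-significant-first order: D7 0C 1B 65 8D A5 22 C9.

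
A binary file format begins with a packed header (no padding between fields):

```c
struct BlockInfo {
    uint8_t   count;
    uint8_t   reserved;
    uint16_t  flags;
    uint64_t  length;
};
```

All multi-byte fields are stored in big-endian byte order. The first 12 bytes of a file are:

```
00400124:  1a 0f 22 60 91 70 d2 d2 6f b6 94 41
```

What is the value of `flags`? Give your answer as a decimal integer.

8800

`flags` follows `count` (1 B), `reserved` (1 B), so it starts at offset 1 + 1 = 2 and occupies 2 bytes.
Bytes at offsets 2..3: 22 60.
Big-endian: lowest address holds the most-significant byte.
The bytes are already most-significant first: 0x2260.
0x2260 = 8800.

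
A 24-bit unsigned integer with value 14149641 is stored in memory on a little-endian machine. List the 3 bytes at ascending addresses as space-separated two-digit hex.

14149641 in hexadecimal, padded to 24 bits, is 0xD7E809.
Split into bytes (most-significant first): D7 E8 09.
In little-endian order the low byte comes first in memory.
So at ascending addresses the bytes are 09 E8 D7.

09 E8 D7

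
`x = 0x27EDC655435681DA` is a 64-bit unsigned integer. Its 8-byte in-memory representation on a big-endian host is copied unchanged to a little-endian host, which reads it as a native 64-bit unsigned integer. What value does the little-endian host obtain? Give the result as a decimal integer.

15744960619465862439

Stored big-endian, the bytes at ascending addresses are 27 ED C6 55 43 56 81 DA.
Read back as little-endian, the first byte is least significant, giving 0xDA81564355C6ED27.
0xDA81564355C6ED27 = 15744960619465862439.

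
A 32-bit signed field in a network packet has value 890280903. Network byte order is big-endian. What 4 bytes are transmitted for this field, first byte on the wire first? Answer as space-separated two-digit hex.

890280903 in hexadecimal, padded to 32 bits, is 0x35109BC7.
Split into bytes (most-significant first): 35 10 9B C7.
Big-endian: lowest address holds the most-significant byte.
So the memory order matches the most-significant-first order: 35 10 9B C7.

35 10 9B C7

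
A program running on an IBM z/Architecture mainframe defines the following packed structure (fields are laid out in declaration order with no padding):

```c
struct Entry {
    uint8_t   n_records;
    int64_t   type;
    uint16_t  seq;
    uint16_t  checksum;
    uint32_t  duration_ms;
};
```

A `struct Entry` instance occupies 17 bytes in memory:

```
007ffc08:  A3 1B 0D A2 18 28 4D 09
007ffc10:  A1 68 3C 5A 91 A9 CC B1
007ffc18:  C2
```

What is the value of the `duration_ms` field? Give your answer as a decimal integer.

2848764354

`duration_ms` follows `n_records` (1 B), `type` (8 B), `seq` (2 B), `checksum` (2 B), so it starts at offset 1 + 8 + 2 + 2 = 13 and occupies 4 bytes.
Bytes at offsets 13..16: A9 CC B1 C2.
In big-endian order the high byte comes first in memory.
The bytes are already most-significant first: 0xA9CCB1C2.
0xA9CCB1C2 = 2848764354.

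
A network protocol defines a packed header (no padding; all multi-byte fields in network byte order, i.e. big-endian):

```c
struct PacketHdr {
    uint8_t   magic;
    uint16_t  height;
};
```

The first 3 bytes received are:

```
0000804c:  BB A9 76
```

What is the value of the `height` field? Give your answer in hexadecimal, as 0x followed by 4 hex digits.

0xA976

`height` follows `magic` (1 byte), so it starts at byte offset 1 and occupies 2 bytes.
Bytes at offsets 1..2: A9 76.
Big-endian stores the most-significant byte at the lowest address.
The bytes are already most-significant first: 0xA976.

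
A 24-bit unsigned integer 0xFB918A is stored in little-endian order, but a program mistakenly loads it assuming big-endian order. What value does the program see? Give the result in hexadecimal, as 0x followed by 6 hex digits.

Stored little-endian, the bytes at ascending addresses are 8A 91 FB.
Read back as big-endian, the last byte is least significant, giving 0x8A91FB.

0x8A91FB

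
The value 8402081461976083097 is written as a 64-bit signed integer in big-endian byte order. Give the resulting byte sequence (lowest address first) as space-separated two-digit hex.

74 9A 30 92 D2 FA AA 99

8402081461976083097 in hexadecimal, padded to 64 bits, is 0x749A3092D2FAAA99.
Split into bytes (most-significant first): 74 9A 30 92 D2 FA AA 99.
In big-endian order the high byte comes first in memory.
So the memory order matches the most-significant-first order: 74 9A 30 92 D2 FA AA 99.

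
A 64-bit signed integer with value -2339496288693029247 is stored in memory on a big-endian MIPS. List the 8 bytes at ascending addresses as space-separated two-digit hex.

Two's complement of -2339496288693029247 in 64 bits: 2339496288693029247 = 0x20778F7AB8E4897F; invert → 0xDF887085471B7680; add 1 → 0xDF887085471B7681.
Split into bytes (most-significant first): DF 88 70 85 47 1B 76 81.
Big-endian stores the most-significant byte at the lowest address.
So the memory order matches the most-significant-first order: DF 88 70 85 47 1B 76 81.

DF 88 70 85 47 1B 76 81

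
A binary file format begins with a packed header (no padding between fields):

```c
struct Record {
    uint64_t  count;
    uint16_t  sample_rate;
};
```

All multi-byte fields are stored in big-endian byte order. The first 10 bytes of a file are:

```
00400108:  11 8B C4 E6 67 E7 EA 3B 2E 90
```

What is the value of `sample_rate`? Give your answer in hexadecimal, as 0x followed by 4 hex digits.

0x2E90

`sample_rate` follows `count` (8 bytes), so it starts at byte offset 8 and occupies 2 bytes.
Bytes at offsets 8..9: 2E 90.
In big-endian order the high byte comes first in memory.
The bytes are already most-significant first: 0x2E90.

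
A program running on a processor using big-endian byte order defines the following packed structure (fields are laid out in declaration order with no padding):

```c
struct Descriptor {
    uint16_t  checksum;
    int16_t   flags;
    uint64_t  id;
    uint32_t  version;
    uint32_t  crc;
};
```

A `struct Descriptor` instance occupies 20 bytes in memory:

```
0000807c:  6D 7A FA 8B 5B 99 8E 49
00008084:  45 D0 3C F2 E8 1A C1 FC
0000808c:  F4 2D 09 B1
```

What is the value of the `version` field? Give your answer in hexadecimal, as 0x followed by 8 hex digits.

0xE81AC1FC

`version` follows `checksum` (2 B), `flags` (2 B), `id` (8 B), so it starts at offset 2 + 2 + 8 = 12 and occupies 4 bytes.
Bytes at offsets 12..15: E8 1A C1 FC.
In big-endian order the high byte comes first in memory.
The bytes are already most-significant first: 0xE81AC1FC.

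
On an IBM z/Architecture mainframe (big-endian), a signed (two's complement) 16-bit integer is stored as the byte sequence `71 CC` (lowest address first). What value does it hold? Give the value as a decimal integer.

Big-endian: lowest address holds the most-significant byte.
The bytes are already most-significant first: 0x71CC.
0x71CC = 29132.

29132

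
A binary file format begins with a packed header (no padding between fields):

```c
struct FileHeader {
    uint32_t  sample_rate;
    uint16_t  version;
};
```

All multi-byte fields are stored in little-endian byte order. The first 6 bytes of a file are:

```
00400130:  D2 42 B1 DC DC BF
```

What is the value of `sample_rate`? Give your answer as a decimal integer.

`sample_rate` is the first field, at byte offset 0, occupying 4 bytes.
Bytes at offsets 0..3: D2 42 B1 DC.
Little-endian: lowest address holds the least-significant byte.
Reassemble most-significant byte first: DC B1 42 D2 → 0xDCB142D2.
0xDCB142D2 = 3702604498.

3702604498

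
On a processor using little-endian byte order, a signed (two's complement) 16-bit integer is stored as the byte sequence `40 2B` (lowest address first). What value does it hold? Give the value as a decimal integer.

Little-endian stores the least-significant byte at the lowest address.
Reassemble most-significant byte first: 2B 40 → 0x2B40.
0x2B40 = 11072.

11072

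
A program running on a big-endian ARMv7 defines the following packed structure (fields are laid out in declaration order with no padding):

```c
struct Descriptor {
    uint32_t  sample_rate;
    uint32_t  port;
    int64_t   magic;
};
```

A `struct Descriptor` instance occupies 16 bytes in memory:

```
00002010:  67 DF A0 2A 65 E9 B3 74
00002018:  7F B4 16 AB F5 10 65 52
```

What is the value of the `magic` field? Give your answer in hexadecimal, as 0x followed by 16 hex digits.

0x7FB416ABF5106552

`magic` follows `sample_rate` (4 B), `port` (4 B), so it starts at offset 4 + 4 = 8 and occupies 8 bytes.
Bytes at offsets 8..15: 7F B4 16 AB F5 10 65 52.
Big-endian stores the most-significant byte at the lowest address.
The bytes are already most-significant first: 0x7FB416ABF5106552.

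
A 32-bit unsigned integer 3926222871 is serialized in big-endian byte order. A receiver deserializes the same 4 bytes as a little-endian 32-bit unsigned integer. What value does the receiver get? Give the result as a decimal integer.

3926222871 in 32-bit hexadecimal is 0xEA056817.
Stored big-endian, the bytes at ascending addresses are EA 05 68 17.
Read back as little-endian, the first byte is least significant, giving 0x176805EA.
0x176805EA = 392693226.

392693226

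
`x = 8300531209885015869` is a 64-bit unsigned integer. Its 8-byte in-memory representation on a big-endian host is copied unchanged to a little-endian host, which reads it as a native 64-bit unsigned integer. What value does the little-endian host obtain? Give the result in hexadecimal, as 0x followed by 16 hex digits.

8300531209885015869 in 64-bit hexadecimal is 0x73316928443D5F3D.
Stored big-endian, the bytes at ascending addresses are 73 31 69 28 44 3D 5F 3D.
Read back as little-endian, the first byte is least significant, giving 0x3D5F3D4428693173.

0x3D5F3D4428693173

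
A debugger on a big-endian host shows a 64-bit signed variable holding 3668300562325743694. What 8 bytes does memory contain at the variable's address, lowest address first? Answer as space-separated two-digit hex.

32 E8 6B ED 0A CA A8 4E

3668300562325743694 in hexadecimal, padded to 64 bits, is 0x32E86BED0ACAA84E.
Split into bytes (most-significant first): 32 E8 6B ED 0A CA A8 4E.
Big-endian: lowest address holds the most-significant byte.
So the memory order matches the most-significant-first order: 32 E8 6B ED 0A CA A8 4E.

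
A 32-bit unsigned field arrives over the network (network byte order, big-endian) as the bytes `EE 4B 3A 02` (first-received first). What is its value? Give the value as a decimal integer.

3997907458

Big-endian: lowest address holds the most-significant byte.
The bytes are already most-significant first: 0xEE4B3A02.
0xEE4B3A02 = 3997907458.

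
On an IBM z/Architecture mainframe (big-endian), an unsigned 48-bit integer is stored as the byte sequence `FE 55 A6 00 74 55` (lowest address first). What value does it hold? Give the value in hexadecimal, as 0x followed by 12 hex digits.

Big-endian stores the most-significant byte at the lowest address.
The bytes are already most-significant first: 0xFE55A6007455.

0xFE55A6007455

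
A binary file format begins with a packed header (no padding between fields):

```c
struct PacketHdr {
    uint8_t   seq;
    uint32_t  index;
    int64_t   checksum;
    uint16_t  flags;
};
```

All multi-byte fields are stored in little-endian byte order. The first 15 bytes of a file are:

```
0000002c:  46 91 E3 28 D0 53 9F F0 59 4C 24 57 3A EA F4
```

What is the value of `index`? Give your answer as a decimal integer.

3492340625

`index` follows `seq` (1 byte), so it starts at byte offset 1 and occupies 4 bytes.
Bytes at offsets 1..4: 91 E3 28 D0.
Little-endian: lowest address holds the least-significant byte.
Reassemble most-significant byte first: D0 28 E3 91 → 0xD028E391.
0xD028E391 = 3492340625.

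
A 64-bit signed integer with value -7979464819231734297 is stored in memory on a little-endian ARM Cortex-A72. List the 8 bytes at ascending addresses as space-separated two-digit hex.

Two's complement of -7979464819231734297 in 64 bits: 7979464819231734297 = 0x6EBCC0F9E008BA19; invert → 0x91433F061FF745E6; add 1 → 0x91433F061FF745E7.
Split into bytes (most-significant first): 91 43 3F 06 1F F7 45 E7.
Little-endian: lowest address holds the least-significant byte.
So at ascending addresses the bytes are E7 45 F7 1F 06 3F 43 91.

E7 45 F7 1F 06 3F 43 91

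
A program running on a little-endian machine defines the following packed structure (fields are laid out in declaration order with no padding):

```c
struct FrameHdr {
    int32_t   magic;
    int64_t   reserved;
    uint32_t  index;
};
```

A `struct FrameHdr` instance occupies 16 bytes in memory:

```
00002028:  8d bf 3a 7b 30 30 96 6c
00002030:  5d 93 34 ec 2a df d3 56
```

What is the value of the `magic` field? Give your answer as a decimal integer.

2067447693

`magic` is the first field, at byte offset 0, occupying 4 bytes.
Bytes at offsets 0..3: 8D BF 3A 7B.
In little-endian order the low byte comes first in memory.
Reassemble most-significant byte first: 7B 3A BF 8D → 0x7B3ABF8D.
0x7B3ABF8D = 2067447693.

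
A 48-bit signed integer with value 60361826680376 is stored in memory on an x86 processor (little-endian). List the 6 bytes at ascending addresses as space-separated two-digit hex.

60361826680376 in hexadecimal, padded to 48 bits, is 0x36E6153CBE38.
Split into bytes (most-significant first): 36 E6 15 3C BE 38.
Little-endian stores the least-significant byte at the lowest address.
So at ascending addresses the bytes are 38 BE 3C 15 E6 36.

38 BE 3C 15 E6 36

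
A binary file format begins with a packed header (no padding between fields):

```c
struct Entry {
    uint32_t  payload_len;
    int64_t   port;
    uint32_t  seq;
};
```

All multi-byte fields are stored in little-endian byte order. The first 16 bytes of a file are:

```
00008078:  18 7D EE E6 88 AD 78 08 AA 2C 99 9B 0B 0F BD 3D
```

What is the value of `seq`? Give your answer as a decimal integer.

`seq` follows `payload_len` (4 B), `port` (8 B), so it starts at offset 4 + 8 = 12 and occupies 4 bytes.
Bytes at offsets 12..15: 0B 0F BD 3D.
In little-endian order the low byte comes first in memory.
Reassemble most-significant byte first: 3D BD 0F 0B → 0x3DBD0F0B.
0x3DBD0F0B = 1035800331.

1035800331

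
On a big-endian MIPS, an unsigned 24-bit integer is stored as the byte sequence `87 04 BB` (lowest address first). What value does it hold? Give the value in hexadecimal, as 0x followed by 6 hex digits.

Big-endian stores the most-significant byte at the lowest address.
The bytes are already most-significant first: 0x8704BB.

0x8704BB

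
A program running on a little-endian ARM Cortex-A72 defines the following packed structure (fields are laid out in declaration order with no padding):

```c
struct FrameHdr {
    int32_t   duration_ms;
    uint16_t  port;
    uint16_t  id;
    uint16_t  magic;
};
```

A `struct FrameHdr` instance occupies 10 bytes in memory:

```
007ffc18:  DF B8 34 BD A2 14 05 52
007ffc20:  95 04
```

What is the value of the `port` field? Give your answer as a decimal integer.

5282

`port` follows `duration_ms` (4 bytes), so it starts at byte offset 4 and occupies 2 bytes.
Bytes at offsets 4..5: A2 14.
Little-endian stores the least-significant byte at the lowest address.
Reassemble most-significant byte first: 14 A2 → 0x14A2.
0x14A2 = 5282.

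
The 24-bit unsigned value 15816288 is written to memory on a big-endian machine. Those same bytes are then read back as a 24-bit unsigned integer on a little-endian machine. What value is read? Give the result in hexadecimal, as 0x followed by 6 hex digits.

0x6056F1

15816288 in 24-bit hexadecimal is 0xF15660.
Stored big-endian, the bytes at ascending addresses are F1 56 60.
Read back as little-endian, the first byte is least significant, giving 0x6056F1.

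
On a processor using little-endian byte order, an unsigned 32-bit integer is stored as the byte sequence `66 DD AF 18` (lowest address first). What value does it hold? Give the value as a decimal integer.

In little-endian order the low byte comes first in memory.
Reassemble most-significant byte first: 18 AF DD 66 → 0x18AFDD66.
0x18AFDD66 = 414178662.

414178662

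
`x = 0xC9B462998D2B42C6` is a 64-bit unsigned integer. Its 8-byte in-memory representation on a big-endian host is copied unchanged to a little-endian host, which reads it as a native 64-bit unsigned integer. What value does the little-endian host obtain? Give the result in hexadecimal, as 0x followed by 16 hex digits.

Stored big-endian, the bytes at ascending addresses are C9 B4 62 99 8D 2B 42 C6.
Read back as little-endian, the first byte is least significant, giving 0xC6422B8D9962B4C9.

0xC6422B8D9962B4C9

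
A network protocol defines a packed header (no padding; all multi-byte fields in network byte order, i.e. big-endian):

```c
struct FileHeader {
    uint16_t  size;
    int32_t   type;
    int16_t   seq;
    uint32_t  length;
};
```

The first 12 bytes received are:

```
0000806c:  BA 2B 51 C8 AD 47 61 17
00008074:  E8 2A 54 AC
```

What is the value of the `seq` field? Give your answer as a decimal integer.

24855

`seq` follows `size` (2 B), `type` (4 B), so it starts at offset 2 + 4 = 6 and occupies 2 bytes.
Bytes at offsets 6..7: 61 17.
Big-endian stores the most-significant byte at the lowest address.
The bytes are already most-significant first: 0x6117.
0x6117 = 24855.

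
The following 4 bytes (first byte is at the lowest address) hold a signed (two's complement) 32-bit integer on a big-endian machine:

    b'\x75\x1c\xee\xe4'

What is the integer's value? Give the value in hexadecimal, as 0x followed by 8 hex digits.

Big-endian: lowest address holds the most-significant byte.
The bytes are already most-significant first: 0x751CEEE4.

0x751CEEE4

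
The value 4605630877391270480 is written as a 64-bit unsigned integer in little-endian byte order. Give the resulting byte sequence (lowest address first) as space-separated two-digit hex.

4605630877391270480 in hexadecimal, padded to 64 bits, is 0x3FEA7CE19D7A3250.
Split into bytes (most-significant first): 3F EA 7C E1 9D 7A 32 50.
Little-endian stores the least-significant byte at the lowest address.
So at ascending addresses the bytes are 50 32 7A 9D E1 7C EA 3F.

50 32 7A 9D E1 7C EA 3F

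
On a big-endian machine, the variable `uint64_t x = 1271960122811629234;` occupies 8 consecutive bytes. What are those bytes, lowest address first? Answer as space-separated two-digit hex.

11 A6 E8 FE 18 A6 3E B2

1271960122811629234 in hexadecimal, padded to 64 bits, is 0x11A6E8FE18A63EB2.
Split into bytes (most-significant first): 11 A6 E8 FE 18 A6 3E B2.
Big-endian stores the most-significant byte at the lowest address.
So the memory order matches the most-significant-first order: 11 A6 E8 FE 18 A6 3E B2.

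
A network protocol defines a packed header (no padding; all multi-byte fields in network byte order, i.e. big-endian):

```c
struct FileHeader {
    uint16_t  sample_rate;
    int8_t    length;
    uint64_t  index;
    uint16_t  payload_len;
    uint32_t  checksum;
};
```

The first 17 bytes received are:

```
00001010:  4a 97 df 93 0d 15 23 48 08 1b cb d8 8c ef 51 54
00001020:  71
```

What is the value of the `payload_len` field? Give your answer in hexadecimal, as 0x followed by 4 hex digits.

`payload_len` follows `sample_rate` (2 B), `length` (1 B), `index` (8 B), so it starts at offset 2 + 1 + 8 = 11 and occupies 2 bytes.
Bytes at offsets 11..12: D8 8C.
Big-endian stores the most-significant byte at the lowest address.
The bytes are already most-significant first: 0xD88C.

0xD88C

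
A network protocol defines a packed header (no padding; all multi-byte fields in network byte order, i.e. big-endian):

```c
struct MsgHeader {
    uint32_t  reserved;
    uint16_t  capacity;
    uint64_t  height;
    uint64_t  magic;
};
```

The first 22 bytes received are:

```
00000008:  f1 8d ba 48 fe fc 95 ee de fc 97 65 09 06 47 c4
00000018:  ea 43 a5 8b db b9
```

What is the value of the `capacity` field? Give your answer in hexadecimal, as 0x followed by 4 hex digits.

0xFEFC

`capacity` follows `reserved` (4 bytes), so it starts at byte offset 4 and occupies 2 bytes.
Bytes at offsets 4..5: FE FC.
Big-endian: lowest address holds the most-significant byte.
The bytes are already most-significant first: 0xFEFC.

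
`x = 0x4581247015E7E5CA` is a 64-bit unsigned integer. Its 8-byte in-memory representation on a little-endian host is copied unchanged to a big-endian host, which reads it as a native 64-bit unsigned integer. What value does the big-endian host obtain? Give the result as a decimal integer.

14620345844589953349

Stored little-endian, the bytes at ascending addresses are CA E5 E7 15 70 24 81 45.
Read back as big-endian, the last byte is least significant, giving 0xCAE5E71570248145.
0xCAE5E71570248145 = 14620345844589953349.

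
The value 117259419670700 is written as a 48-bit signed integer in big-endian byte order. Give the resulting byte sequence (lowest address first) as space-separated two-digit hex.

117259419670700 in hexadecimal, padded to 48 bits, is 0x6AA5960E58AC.
Split into bytes (most-significant first): 6A A5 96 0E 58 AC.
In big-endian order the high byte comes first in memory.
So the memory order matches the most-significant-first order: 6A A5 96 0E 58 AC.

6A A5 96 0E 58 AC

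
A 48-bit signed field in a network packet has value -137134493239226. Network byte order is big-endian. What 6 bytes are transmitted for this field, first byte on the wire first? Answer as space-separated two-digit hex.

Two's complement of -137134493239226 in 48 bits: 137134493239226 = 0x7CB91CC187BA; invert → 0x8346E33E7845; add 1 → 0x8346E33E7846.
Split into bytes (most-significant first): 83 46 E3 3E 78 46.
Big-endian: lowest address holds the most-significant byte.
So the memory order matches the most-significant-first order: 83 46 E3 3E 78 46.

83 46 E3 3E 78 46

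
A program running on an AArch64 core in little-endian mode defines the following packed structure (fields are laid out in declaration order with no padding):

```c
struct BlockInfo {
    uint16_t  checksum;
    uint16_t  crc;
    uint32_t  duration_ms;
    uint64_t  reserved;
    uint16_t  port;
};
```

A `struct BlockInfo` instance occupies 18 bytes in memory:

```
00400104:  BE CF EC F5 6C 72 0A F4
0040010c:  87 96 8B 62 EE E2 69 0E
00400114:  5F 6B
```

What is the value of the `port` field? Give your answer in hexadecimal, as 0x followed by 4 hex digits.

0x6B5F

`port` follows `checksum` (2 B), `crc` (2 B), `duration_ms` (4 B), `reserved` (8 B), so it starts at offset 2 + 2 + 4 + 8 = 16 and occupies 2 bytes.
Bytes at offsets 16..17: 5F 6B.
Little-endian stores the least-significant byte at the lowest address.
Reassemble most-significant byte first: 6B 5F → 0x6B5F.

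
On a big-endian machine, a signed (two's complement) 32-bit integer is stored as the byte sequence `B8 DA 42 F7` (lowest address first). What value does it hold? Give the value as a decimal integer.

-1193655561

In big-endian order the high byte comes first in memory.
The bytes are already most-significant first: 0xB8DA42F7.
Top bit is set, so as a signed 32-bit value this is 0xB8DA42F7 − 2^32 = -1193655561.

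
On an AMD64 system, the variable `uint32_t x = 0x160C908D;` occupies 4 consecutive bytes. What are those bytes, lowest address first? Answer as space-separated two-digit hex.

Split into bytes (most-significant first): 16 0C 90 8D.
Little-endian stores the least-significant byte at the lowest address.
So at ascending addresses the bytes are 8D 90 0C 16.

8D 90 0C 16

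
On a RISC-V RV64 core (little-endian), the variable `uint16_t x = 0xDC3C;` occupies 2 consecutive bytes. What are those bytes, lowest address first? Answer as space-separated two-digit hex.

Split into bytes (most-significant first): DC 3C.
In little-endian order the low byte comes first in memory.
So at ascending addresses the bytes are 3C DC.

3C DC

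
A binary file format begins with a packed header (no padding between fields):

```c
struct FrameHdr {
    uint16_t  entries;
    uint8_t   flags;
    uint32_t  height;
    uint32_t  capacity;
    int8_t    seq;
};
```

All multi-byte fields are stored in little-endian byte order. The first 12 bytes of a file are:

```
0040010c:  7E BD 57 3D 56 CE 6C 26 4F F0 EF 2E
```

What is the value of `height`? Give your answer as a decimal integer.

`height` follows `entries` (2 B), `flags` (1 B), so it starts at offset 2 + 1 = 3 and occupies 4 bytes.
Bytes at offsets 3..6: 3D 56 CE 6C.
Little-endian stores the least-significant byte at the lowest address.
Reassemble most-significant byte first: 6C CE 56 3D → 0x6CCE563D.
0x6CCE563D = 1825461821.

1825461821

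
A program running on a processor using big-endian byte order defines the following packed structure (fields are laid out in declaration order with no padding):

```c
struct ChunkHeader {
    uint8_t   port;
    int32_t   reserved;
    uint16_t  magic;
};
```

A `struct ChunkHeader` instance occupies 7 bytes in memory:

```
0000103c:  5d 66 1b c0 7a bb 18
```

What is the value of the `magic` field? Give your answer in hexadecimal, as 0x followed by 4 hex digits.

`magic` follows `port` (1 B), `reserved` (4 B), so it starts at offset 1 + 4 = 5 and occupies 2 bytes.
Bytes at offsets 5..6: BB 18.
Big-endian: lowest address holds the most-significant byte.
The bytes are already most-significant first: 0xBB18.

0xBB18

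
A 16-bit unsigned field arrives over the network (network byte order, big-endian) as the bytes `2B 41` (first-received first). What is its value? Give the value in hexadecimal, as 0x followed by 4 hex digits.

0x2B41

In big-endian order the high byte comes first in memory.
The bytes are already most-significant first: 0x2B41.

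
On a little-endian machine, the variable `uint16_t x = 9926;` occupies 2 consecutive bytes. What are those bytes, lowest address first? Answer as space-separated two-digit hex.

9926 in hexadecimal, padded to 16 bits, is 0x26C6.
Split into bytes (most-significant first): 26 C6.
Little-endian: lowest address holds the least-significant byte.
So at ascending addresses the bytes are C6 26.

C6 26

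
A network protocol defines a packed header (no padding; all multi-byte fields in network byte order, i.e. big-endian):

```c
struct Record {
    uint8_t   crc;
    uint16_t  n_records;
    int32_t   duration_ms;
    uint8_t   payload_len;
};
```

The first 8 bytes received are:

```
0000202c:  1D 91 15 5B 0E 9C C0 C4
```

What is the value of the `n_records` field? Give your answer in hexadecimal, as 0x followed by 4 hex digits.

`n_records` follows `crc` (1 byte), so it starts at byte offset 1 and occupies 2 bytes.
Bytes at offsets 1..2: 91 15.
In big-endian order the high byte comes first in memory.
The bytes are already most-significant first: 0x9115.

0x9115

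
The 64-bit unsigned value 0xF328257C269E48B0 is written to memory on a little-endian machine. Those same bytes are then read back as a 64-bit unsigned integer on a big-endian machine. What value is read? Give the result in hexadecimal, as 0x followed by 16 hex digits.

0xB0489E267C2528F3

Stored little-endian, the bytes at ascending addresses are B0 48 9E 26 7C 25 28 F3.
Read back as big-endian, the last byte is least significant, giving 0xB0489E267C2528F3.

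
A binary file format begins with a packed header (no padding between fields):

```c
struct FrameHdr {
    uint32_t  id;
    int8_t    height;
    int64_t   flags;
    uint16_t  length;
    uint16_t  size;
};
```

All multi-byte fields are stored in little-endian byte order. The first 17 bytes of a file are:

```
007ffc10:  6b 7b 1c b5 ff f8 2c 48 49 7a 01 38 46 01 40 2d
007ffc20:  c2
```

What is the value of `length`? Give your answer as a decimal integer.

`length` follows `id` (4 B), `height` (1 B), `flags` (8 B), so it starts at offset 4 + 1 + 8 = 13 and occupies 2 bytes.
Bytes at offsets 13..14: 01 40.
Little-endian: lowest address holds the least-significant byte.
Reassemble most-significant byte first: 40 01 → 0x4001.
0x4001 = 16385.

16385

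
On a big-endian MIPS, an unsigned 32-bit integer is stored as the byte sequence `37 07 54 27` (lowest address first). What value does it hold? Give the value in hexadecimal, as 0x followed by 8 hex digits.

Big-endian: lowest address holds the most-significant byte.
The bytes are already most-significant first: 0x37075427.

0x37075427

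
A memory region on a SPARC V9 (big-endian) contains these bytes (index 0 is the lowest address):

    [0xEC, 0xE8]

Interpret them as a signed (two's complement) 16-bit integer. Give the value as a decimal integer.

-4888

Big-endian stores the most-significant byte at the lowest address.
The bytes are already most-significant first: 0xECE8.
Top bit is set, so as a signed 16-bit value this is 0xECE8 − 2^16 = -4888.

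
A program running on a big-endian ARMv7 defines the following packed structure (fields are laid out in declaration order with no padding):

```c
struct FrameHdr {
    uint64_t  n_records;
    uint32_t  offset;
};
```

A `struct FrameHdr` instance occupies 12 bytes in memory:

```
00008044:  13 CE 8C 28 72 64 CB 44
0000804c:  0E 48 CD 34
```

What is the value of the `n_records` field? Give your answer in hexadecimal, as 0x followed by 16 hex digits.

0x13CE8C287264CB44

`n_records` is the first field, at byte offset 0, occupying 8 bytes.
Bytes at offsets 0..7: 13 CE 8C 28 72 64 CB 44.
In big-endian order the high byte comes first in memory.
The bytes are already most-significant first: 0x13CE8C287264CB44.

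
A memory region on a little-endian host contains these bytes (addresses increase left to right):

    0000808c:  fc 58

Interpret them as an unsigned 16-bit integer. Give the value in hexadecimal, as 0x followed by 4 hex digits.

Little-endian stores the least-significant byte at the lowest address.
Reassemble most-significant byte first: 58 FC → 0x58FC.

0x58FC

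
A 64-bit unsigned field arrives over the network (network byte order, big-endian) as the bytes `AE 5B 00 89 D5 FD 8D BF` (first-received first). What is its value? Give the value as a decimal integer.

Big-endian: lowest address holds the most-significant byte.
The bytes are already most-significant first: 0xAE5B0089D5FD8DBF.
0xAE5B0089D5FD8DBF = 12563636177480814015.

12563636177480814015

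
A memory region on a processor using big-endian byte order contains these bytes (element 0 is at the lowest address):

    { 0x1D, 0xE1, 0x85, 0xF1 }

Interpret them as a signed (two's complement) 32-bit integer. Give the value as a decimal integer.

In big-endian order the high byte comes first in memory.
The bytes are already most-significant first: 0x1DE185F1.
0x1DE185F1 = 501319153.

501319153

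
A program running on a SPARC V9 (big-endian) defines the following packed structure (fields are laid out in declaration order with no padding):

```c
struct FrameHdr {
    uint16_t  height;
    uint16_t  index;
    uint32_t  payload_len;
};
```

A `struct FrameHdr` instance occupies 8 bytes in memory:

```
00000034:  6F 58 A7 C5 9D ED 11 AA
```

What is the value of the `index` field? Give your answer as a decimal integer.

`index` follows `height` (2 bytes), so it starts at byte offset 2 and occupies 2 bytes.
Bytes at offsets 2..3: A7 C5.
Big-endian: lowest address holds the most-significant byte.
The bytes are already most-significant first: 0xA7C5.
0xA7C5 = 42949.

42949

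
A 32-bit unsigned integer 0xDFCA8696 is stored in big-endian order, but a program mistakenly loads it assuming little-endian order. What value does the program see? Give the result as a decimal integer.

2525416159

Stored big-endian, the bytes at ascending addresses are DF CA 86 96.
Read back as little-endian, the first byte is least significant, giving 0x9686CADF.
0x9686CADF = 2525416159.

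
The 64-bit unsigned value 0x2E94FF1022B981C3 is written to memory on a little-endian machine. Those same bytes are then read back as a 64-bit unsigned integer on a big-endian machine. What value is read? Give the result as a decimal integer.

14087744665356833838

Stored little-endian, the bytes at ascending addresses are C3 81 B9 22 10 FF 94 2E.
Read back as big-endian, the last byte is least significant, giving 0xC381B92210FF942E.
0xC381B92210FF942E = 14087744665356833838.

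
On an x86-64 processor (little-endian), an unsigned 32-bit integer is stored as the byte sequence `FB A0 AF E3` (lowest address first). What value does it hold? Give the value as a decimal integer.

3819938043

Little-endian stores the least-significant byte at the lowest address.
Reassemble most-significant byte first: E3 AF A0 FB → 0xE3AFA0FB.
0xE3AFA0FB = 3819938043.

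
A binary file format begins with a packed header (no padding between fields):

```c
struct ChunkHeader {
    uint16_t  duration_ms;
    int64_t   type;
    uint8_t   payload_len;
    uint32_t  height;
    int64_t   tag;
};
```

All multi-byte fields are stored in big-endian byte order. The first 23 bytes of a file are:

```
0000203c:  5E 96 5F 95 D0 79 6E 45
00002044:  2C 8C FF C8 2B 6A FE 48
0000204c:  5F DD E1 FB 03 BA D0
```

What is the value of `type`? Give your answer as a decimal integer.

6887640425092689036

`type` follows `duration_ms` (2 bytes), so it starts at byte offset 2 and occupies 8 bytes.
Bytes at offsets 2..9: 5F 95 D0 79 6E 45 2C 8C.
In big-endian order the high byte comes first in memory.
The bytes are already most-significant first: 0x5F95D0796E452C8C.
0x5F95D0796E452C8C = 6887640425092689036.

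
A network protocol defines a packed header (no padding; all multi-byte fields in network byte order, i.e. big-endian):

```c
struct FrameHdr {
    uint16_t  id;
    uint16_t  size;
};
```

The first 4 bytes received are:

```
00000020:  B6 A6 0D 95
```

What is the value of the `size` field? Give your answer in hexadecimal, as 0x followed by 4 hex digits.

`size` follows `id` (2 bytes), so it starts at byte offset 2 and occupies 2 bytes.
Bytes at offsets 2..3: 0D 95.
Big-endian stores the most-significant byte at the lowest address.
The bytes are already most-significant first: 0x0D95.

0x0D95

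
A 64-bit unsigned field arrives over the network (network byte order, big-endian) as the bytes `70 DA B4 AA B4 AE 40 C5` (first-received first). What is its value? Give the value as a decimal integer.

Big-endian: lowest address holds the most-significant byte.
The bytes are already most-significant first: 0x70DAB4AAB4AE40C5.
0x70DAB4AAB4AE40C5 = 8132010722439610565.

8132010722439610565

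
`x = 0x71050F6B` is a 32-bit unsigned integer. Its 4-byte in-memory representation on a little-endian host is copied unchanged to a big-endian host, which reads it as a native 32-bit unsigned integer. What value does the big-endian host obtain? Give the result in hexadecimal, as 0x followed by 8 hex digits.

0x6B0F0571

Stored little-endian, the bytes at ascending addresses are 6B 0F 05 71.
Read back as big-endian, the last byte is least significant, giving 0x6B0F0571.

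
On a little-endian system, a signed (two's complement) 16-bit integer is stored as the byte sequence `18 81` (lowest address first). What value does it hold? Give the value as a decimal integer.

In little-endian order the low byte comes first in memory.
Reassemble most-significant byte first: 81 18 → 0x8118.
Top bit is set, so as a signed 16-bit value this is 0x8118 − 2^16 = -32488.

-32488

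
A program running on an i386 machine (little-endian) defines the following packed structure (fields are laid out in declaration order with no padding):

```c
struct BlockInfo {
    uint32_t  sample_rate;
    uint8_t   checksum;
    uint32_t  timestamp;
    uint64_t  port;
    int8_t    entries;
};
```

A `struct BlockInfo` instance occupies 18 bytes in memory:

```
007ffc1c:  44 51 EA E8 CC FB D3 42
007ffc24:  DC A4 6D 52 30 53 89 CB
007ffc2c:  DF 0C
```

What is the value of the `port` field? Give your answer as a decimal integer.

16126133881116192164

`port` follows `sample_rate` (4 B), `checksum` (1 B), `timestamp` (4 B), so it starts at offset 4 + 1 + 4 = 9 and occupies 8 bytes.
Bytes at offsets 9..16: A4 6D 52 30 53 89 CB DF.
Little-endian stores the least-significant byte at the lowest address.
Reassemble most-significant byte first: DF CB 89 53 30 52 6D A4 → 0xDFCB895330526DA4.
0xDFCB895330526DA4 = 16126133881116192164.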